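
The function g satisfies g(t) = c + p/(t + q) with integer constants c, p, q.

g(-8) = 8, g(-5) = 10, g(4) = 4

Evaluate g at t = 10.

5

(g(t) − c)(t + q) = p for each data point; the three points give a linear system in c and q, then p follows.
Solving: c = 6, q = 2, p = -12, so g(t) = 6 − 12/(t + 2).
Then g(10) = 6 − 12/12 = 5.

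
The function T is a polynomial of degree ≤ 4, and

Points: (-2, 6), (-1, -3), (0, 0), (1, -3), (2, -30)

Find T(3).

First differences: -9, 3, -3, -27. Second differences: 12, -6, -24. Third differences: -18, -18.
Level-3 differences are constant, so T has degree 3.
Fitting a degree-3 polynomial gives T(x) = -3x³ - 3x² + 3x.
Then T(3) = -99.

-99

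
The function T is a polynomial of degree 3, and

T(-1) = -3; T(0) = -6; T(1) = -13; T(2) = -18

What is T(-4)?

-78

Write T(k) = ak³ + bk² + ck + d; the 4 given values yield a linear system in the 4 coefficients.
Solving, T(k) = k³ - 2k² - 6k - 6.
Then T(-4) = -78.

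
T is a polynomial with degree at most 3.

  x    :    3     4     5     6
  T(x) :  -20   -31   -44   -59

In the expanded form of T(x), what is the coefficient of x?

First differences: -11, -13, -15. Second differences: -2, -2.
Level-2 differences are constant, so T has degree 2.
Fitting a degree-2 polynomial gives T(x) = -x² - 4x + 1.
The coefficient of x is -4.

-4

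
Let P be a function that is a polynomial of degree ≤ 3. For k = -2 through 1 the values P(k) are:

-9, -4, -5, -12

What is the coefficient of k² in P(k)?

First differences: 5, -1, -7. Second differences: -6, -6.
Level-2 differences are constant, so P has degree 2.
Fitting a degree-2 polynomial gives P(k) = -3k² - 4k - 5.
The coefficient of k² is -3.

-3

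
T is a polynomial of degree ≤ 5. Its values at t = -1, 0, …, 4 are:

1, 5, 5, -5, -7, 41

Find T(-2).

23

First differences: 4, 0, -10, -2, 48. Second differences: -4, -10, 8, 50. Third differences: -6, 18, 42. Fourth differences: 24, 24.
Level-4 differences are constant, so T has degree 4.
Fitting a degree-4 polynomial gives T(t) = t^4 - 3t³ - 3t² + 5t + 5.
Then T(-2) = 23.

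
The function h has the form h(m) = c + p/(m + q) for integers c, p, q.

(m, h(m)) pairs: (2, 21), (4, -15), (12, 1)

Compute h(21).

(h(m) − c)(m + q) = p for each data point; the three points give a linear system in c and q, then p follows.
Solving: c = 3, q = -3, p = -18, so h(m) = 3 − 18/(m − 3).
Then h(21) = 3 − 18/18 = 2.

2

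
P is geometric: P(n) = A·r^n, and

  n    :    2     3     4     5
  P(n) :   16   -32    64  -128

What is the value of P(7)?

Consecutive ratio: -32/16 = -2, and 64/(-32) = -2, so r = -2.
Then A·(-2)^2 = 16 gives A = 4, and P(n) = 4·(-2)^n.
P(7) = 4·(-2)^7 = -512.

-512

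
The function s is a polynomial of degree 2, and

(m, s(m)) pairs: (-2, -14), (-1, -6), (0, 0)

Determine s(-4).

-36

Write s(m) = am² + bm + c; the 3 given values yield a linear system in the 3 coefficients.
Solving, s(m) = -m² + 5m.
Then s(-4) = -36.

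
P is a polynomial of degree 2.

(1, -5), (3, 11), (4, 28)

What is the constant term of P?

Write P(x) = ax² + bx + c; the 3 given values yield a linear system in the 3 coefficients.
Solving, P(x) = 3x² - 4x - 4.
The constant term is P(0) = -4.

-4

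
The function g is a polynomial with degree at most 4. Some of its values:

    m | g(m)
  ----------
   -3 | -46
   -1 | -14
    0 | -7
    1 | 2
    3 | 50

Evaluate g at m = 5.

Write g(m) = am^4 + bm³ + cm² + dm + e; the 5 given values yield a linear system in the 5 coefficients.
Solving, the leading coefficient vanishes, and g(m) = m³ + m² + 7m - 7.
Then g(5) = 178.

178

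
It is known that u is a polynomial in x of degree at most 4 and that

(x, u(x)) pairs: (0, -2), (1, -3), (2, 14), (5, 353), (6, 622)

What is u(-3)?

Write u(x) = ax^4 + bx³ + cx² + dx + e; the 5 given values yield a linear system in the 5 coefficients.
Solving, the leading coefficient vanishes, and u(x) = 3x³ - 4x - 2.
Then u(-3) = -71.

-71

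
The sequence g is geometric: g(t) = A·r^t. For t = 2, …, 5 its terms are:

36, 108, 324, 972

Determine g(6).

2916

Consecutive ratio: 108/36 = 3, and 324/108 = 3, so r = 3.
Then A·3^2 = 36 gives A = 4, and g(t) = 4·3^t.
g(6) = 4·3^6 = 2916.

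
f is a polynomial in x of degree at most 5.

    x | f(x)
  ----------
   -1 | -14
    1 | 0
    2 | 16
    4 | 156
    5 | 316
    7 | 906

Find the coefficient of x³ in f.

Write f(x) = ax^5 + bx^4 + cx³ + dx² + ex + p; the 6 given values yield a linear system in the 6 coefficients.
Solving, the top 2 coefficients vanish, and f(x) = 3x³ - 3x² + 4x - 4.
The coefficient of x³ is 3.

3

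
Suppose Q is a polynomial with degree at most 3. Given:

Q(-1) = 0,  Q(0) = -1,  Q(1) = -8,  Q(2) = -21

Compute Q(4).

-65

First differences: -1, -7, -13. Second differences: -6, -6.
Level-2 differences are constant, so Q has degree 2.
Fitting a degree-2 polynomial gives Q(x) = -3x² - 4x - 1.
Then Q(4) = -65.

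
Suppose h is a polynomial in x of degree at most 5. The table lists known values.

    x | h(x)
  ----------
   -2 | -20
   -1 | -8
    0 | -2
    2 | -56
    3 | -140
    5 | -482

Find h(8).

-1610

Write h(x) = ax^5 + bx^4 + cx³ + dx² + ex + p; the 6 given values yield a linear system in the 6 coefficients.
Solving, the top 2 coefficients vanish, and h(x) = -2x³ - 9x² - x - 2.
Then h(8) = -1610.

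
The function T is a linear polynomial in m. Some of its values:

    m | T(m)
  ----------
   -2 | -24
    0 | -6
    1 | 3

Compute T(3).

Write T(m) = am + b; the 3 given values yield a linear system in the 2 coefficients.
Solving, T(m) = 9m - 6.
Then T(3) = 21.

21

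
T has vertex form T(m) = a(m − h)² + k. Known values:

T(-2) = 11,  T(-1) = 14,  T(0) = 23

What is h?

First differences 3, 9; second difference 6 = 2a, so a = 3.
Expanding, the m-coefficient is −2ah = -6h; matching it to the data gives h = -2, and then k = 11.
So T(m) = 3(m + 2)² + 11.
Hence h = -2.

-2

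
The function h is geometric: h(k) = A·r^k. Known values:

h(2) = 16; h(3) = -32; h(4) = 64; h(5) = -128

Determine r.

Consecutive ratio: -32/16 = -2, and 64/(-32) = -2, so r = -2.
Then A·(-2)^2 = 16 gives A = 4, and h(k) = 4·(-2)^k.

-2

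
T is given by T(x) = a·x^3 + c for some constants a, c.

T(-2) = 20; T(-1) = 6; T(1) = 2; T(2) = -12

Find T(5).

From T(-2) = 20 and T(-1) = 6: -8a + c = 20 and -1a + c = 6.
Subtracting: 7a = -14, so a = -2; then c = 20 − (-2)·(-8) = 4.
So T(x) = -2x³ + 4, and T(5) = -246.

-246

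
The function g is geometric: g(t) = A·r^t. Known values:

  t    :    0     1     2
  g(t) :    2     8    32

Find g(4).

512

Consecutive ratio: 8/2 = 4, and 32/8 = 4, so r = 4.
Then A·4^0 = 2 gives A = 2, and g(t) = 2·4^t.
g(4) = 2·4^4 = 512.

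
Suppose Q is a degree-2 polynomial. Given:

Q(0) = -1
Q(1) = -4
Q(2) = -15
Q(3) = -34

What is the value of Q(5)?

First differences: -3, -11, -19. Second differences: -8, -8.
Level-2 differences are constant, so Q has degree 2.
Fitting a degree-2 polynomial gives Q(t) = -4t² + t - 1.
Then Q(5) = -96.

-96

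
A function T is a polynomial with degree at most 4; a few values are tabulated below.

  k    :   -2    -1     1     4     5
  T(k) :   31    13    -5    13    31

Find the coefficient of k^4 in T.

0

Write T(k) = ak^4 + bk³ + ck² + dk + e; the 5 given values yield a linear system in the 5 coefficients.
Solving, the top 2 coefficients vanish, and T(k) = 3k² - 9k + 1.
The coefficient of k^4 is 0.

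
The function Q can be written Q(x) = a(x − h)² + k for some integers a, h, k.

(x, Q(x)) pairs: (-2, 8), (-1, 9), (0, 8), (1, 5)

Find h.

First differences 1, -1, -3; second difference -2 = 2a, so a = -1.
Expanding, the x-coefficient is −2ah = 2h; matching it to the data gives h = -1, and then k = 9.
So Q(x) = -1(x + 1)² + 9.
Hence h = -1.

-1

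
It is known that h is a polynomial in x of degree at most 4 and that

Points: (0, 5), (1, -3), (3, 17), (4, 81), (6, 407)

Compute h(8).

Write h(x) = ax^4 + bx³ + cx² + dx + e; the 5 given values yield a linear system in the 5 coefficients.
Solving, the leading coefficient vanishes, and h(x) = 3x³ - 6x² - 5x + 5.
Then h(8) = 1117.

1117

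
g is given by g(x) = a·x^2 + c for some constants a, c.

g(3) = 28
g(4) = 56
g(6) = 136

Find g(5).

92

From g(3) = 28 and g(4) = 56: 9a + c = 28 and 16a + c = 56.
Subtracting: 7a = 28, so a = 4; then c = 28 − 4·9 = -8.
So g(x) = 4x² − 8, and g(5) = 92.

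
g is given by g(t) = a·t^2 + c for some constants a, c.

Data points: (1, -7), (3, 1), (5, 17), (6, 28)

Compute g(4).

From g(1) = -7 and g(3) = 1: 1a + c = -7 and 9a + c = 1.
Subtracting: 8a = 8, so a = 1; then c = -7 − 1·1 = -8.
So g(t) = 1t² − 8, and g(4) = 8.

8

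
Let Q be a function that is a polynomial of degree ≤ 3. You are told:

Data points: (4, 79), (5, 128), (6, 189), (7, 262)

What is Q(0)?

3

First differences: 49, 61, 73. Second differences: 12, 12.
Level-2 differences are constant, so Q has degree 2.
Fitting a degree-2 polynomial gives Q(m) = 6m² - 5m + 3.
The constant term is Q(0) = 3.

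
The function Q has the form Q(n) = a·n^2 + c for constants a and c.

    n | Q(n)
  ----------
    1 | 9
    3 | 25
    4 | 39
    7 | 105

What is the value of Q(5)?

57

From Q(1) = 9 and Q(3) = 25: 1a + c = 9 and 9a + c = 25.
Subtracting: 8a = 16, so a = 2; then c = 9 − 2·1 = 7.
So Q(n) = 2n² + 7, and Q(5) = 57.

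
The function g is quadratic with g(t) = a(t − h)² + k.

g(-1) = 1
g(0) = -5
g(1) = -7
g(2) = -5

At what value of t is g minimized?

1

First differences -6, -2, 2; second difference 4 = 2a, so a = 2.
Expanding, the t-coefficient is −2ah = -4h; matching it to the data gives h = 1, and then k = -7.
So g(t) = 2(t − 1)² − 7.
Hence h = 1.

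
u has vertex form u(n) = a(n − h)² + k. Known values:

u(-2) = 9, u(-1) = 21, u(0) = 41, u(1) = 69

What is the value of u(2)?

First differences 12, 20, 28; second difference 8 = 2a, so a = 4.
Expanding, the n-coefficient is −2ah = -8h; matching it to the data gives h = -3, and then k = 5.
So u(n) = 4(n + 3)² + 5.
u(2) = 4·5² + 5 = 105.

105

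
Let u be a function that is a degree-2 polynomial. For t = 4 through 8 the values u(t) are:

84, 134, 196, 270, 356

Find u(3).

46

First differences: 50, 62, 74, 86. Second differences: 12, 12, 12.
Level-2 differences are constant, so u has degree 2.
Fitting a degree-2 polynomial gives u(t) = 6t² - 4t + 4.
Then u(3) = 46.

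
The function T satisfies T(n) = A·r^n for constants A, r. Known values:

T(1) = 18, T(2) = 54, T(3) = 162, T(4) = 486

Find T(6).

4374

Consecutive ratio: 54/18 = 3, and 162/54 = 3, so r = 3.
Then A·3^1 = 18 gives A = 6, and T(n) = 6·3^n.
T(6) = 6·3^6 = 4374.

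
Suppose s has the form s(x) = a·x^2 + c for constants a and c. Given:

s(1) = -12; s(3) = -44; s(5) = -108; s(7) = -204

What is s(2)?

From s(1) = -12 and s(3) = -44: 1a + c = -12 and 9a + c = -44.
Subtracting: 8a = -32, so a = -4; then c = -12 − (-4)·1 = -8.
So s(x) = -4x² − 8, and s(2) = -24.

-24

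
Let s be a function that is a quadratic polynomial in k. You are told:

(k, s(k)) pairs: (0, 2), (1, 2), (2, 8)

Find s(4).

38

Write s(k) = ak² + bk + c; the 3 given values yield a linear system in the 3 coefficients.
Solving, s(k) = 3k² - 3k + 2.
Then s(4) = 38.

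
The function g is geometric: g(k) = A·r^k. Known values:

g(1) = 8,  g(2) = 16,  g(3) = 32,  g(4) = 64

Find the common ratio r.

Consecutive ratio: 16/8 = 2, and 32/16 = 2, so r = 2.
Then A·2^1 = 8 gives A = 4, and g(k) = 4·2^k.

2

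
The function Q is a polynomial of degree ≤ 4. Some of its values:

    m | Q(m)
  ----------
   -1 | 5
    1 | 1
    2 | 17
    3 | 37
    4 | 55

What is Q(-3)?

97

Write Q(m) = am^4 + bm³ + cm² + dm + e; the 5 given values yield a linear system in the 5 coefficients.
Solving, the leading coefficient vanishes, and Q(m) = -m³ + 8m² - m - 5.
Then Q(-3) = 97.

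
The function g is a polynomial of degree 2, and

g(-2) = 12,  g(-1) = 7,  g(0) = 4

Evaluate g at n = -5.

Write g(n) = an² + bn + c; the 3 given values yield a linear system in the 3 coefficients.
Solving, g(n) = n² - 2n + 4.
Then g(-5) = 39.

39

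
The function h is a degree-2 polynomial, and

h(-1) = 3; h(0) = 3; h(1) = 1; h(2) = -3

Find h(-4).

-9

Write h(k) = ak² + bk + c; the 4 given values yield a linear system in the 3 coefficients.
Solving, h(k) = -k² - k + 3.
Then h(-4) = -9.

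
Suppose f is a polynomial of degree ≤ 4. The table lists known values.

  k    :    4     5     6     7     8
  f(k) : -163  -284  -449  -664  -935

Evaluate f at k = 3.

-80

First differences: -121, -165, -215, -271. Second differences: -44, -50, -56. Third differences: -6, -6.
Level-3 differences are constant, so f has degree 3.
Fitting a degree-3 polynomial gives f(k) = -k³ - 7k² + 3k + 1.
Then f(3) = -80.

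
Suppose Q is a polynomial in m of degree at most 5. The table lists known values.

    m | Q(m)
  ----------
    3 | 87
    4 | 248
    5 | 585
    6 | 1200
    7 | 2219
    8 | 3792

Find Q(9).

Write Q(m) = am^5 + bm^4 + cm³ + dm² + em + p; the 6 given values yield a linear system in the 6 coefficients.
Solving, the leading coefficient vanishes, and Q(m) = m^4 - m³ + 3m² + 2m.
Then Q(9) = 6093.

6093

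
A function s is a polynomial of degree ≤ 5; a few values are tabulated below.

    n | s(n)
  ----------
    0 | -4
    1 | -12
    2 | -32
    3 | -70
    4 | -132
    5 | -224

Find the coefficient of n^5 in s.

0

First differences: -8, -20, -38, -62, -92. Second differences: -12, -18, -24, -30. Third differences: -6, -6, -6.
Level-3 differences are constant, so s has degree 3.
Fitting a degree-3 polynomial gives s(n) = -n³ - 3n² - 4n - 4.
The coefficient of n^5 is 0.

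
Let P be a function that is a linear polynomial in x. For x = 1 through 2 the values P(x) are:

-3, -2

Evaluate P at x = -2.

Write P(x) = ax + b; the 2 given values yield a linear system in the 2 coefficients.
Solving, P(x) = x - 4.
Then P(-2) = -6.

-6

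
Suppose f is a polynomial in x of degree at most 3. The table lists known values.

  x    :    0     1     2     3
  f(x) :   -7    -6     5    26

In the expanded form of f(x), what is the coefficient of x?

-4

Write f(x) = ax³ + bx² + cx + d; the 4 given values yield a linear system in the 4 coefficients.
Solving, the leading coefficient vanishes, and f(x) = 5x² - 4x - 7.
The coefficient of x is -4.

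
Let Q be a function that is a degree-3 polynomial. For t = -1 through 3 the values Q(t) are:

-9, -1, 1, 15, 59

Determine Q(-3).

-115

First differences: 8, 2, 14, 44. Second differences: -6, 12, 30. Third differences: 18, 18.
Level-3 differences are constant, so Q has degree 3.
Fitting a degree-3 polynomial gives Q(t) = 3t³ - 3t² + 2t - 1.
Then Q(-3) = -115.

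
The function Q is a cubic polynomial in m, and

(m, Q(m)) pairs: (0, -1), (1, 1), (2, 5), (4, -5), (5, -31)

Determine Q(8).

Write Q(m) = am³ + bm² + cm + d; the 5 given values yield a linear system in the 4 coefficients.
Solving, Q(m) = -m³ + 4m² - m - 1.
Then Q(8) = -265.

-265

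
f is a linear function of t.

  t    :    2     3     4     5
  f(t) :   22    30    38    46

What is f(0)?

6

First differences: 8, 8, 8.
Level-1 differences are constant, so f has degree 1.
Fitting a degree-1 polynomial gives f(t) = 8t + 6.
The constant term is f(0) = 6.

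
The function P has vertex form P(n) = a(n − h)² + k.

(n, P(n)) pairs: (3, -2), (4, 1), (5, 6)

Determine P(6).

13

First differences 3, 5; second difference 2 = 2a, so a = 1.
Expanding, the n-coefficient is −2ah = -2h; matching it to the data gives h = 2, and then k = -3.
So P(n) = 1(n − 2)² − 3.
P(6) = 1·4² − 3 = 13.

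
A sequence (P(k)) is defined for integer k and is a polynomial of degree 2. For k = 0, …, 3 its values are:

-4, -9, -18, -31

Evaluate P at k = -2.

-6

First differences: -5, -9, -13. Second differences: -4, -4.
Level-2 differences are constant, so P has degree 2.
Fitting a degree-2 polynomial gives P(k) = -2k² - 3k - 4.
Then P(-2) = -6.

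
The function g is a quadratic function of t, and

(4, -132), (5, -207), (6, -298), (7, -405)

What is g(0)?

8

First differences: -75, -91, -107. Second differences: -16, -16.
Level-2 differences are constant, so g has degree 2.
Fitting a degree-2 polynomial gives g(t) = -8t² - 3t + 8.
The constant term is g(0) = 8.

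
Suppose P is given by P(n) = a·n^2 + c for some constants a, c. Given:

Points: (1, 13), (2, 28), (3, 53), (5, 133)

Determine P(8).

328

From P(1) = 13 and P(2) = 28: 1a + c = 13 and 4a + c = 28.
Subtracting: 3a = 15, so a = 5; then c = 13 − 5·1 = 8.
So P(n) = 5n² + 8, and P(8) = 328.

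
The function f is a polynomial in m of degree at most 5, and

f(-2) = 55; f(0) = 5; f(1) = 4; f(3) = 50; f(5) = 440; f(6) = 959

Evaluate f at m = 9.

Write f(m) = am^5 + bm^4 + cm³ + dm² + em + p; the 6 given values yield a linear system in the 6 coefficients.
Solving, the leading coefficient vanishes, and f(m) = m^4 - 2m³ + 3m² - 3m + 5.
Then f(9) = 5324.

5324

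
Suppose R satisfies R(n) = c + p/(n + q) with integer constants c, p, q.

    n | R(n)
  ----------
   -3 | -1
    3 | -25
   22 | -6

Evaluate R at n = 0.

(R(n) − c)(n + q) = p for each data point; the three points give a linear system in c and q, then p follows.
Solving: c = -5, q = -2, p = -20, so R(n) = -5 − 20/(n − 2).
Then R(0) = -5 − 20/(-2) = 5.

5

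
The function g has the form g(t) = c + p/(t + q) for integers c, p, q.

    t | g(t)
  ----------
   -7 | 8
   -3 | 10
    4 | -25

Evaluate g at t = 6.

-5

(g(t) − c)(t + q) = p for each data point; the three points give a linear system in c and q, then p follows.
Solving: c = 5, q = -3, p = -30, so g(t) = 5 − 30/(t − 3).
Then g(6) = 5 − 30/3 = -5.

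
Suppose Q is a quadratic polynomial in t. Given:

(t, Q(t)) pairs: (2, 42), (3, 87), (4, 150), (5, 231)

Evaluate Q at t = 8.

First differences: 45, 63, 81. Second differences: 18, 18.
Level-2 differences are constant, so Q has degree 2.
Fitting a degree-2 polynomial gives Q(t) = 9t² + 6.
Then Q(8) = 582.

582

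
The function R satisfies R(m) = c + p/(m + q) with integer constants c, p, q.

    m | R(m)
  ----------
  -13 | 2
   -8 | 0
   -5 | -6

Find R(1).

(R(m) − c)(m + q) = p for each data point; the three points give a linear system in c and q, then p follows.
Solving: c = 4, q = 3, p = 20, so R(m) = 4 + 20/(m + 3).
Then R(1) = 4 + 20/4 = 9.

9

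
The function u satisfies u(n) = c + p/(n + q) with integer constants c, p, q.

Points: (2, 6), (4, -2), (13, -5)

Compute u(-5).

-8

(u(n) − c)(n + q) = p for each data point; the three points give a linear system in c and q, then p follows.
Solving: c = -6, q = -1, p = 12, so u(n) = -6 + 12/(n − 1).
Then u(-5) = -6 + 12/(-6) = -8.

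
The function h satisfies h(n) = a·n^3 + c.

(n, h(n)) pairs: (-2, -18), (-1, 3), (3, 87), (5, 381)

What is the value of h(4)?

198

From h(-2) = -18 and h(-1) = 3: -8a + c = -18 and -1a + c = 3.
Subtracting: 7a = 21, so a = 3; then c = -18 − 3·(-8) = 6.
So h(n) = 3n³ + 6, and h(4) = 198.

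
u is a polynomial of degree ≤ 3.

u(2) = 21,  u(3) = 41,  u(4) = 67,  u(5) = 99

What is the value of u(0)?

-1

First differences: 20, 26, 32. Second differences: 6, 6.
Level-2 differences are constant, so u has degree 2.
Fitting a degree-2 polynomial gives u(x) = 3x² + 5x - 1.
Then u(0) = -1.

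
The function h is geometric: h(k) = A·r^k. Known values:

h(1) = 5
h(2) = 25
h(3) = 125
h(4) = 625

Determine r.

Consecutive ratio: 25/5 = 5, and 125/25 = 5, so r = 5.
Then A·5^1 = 5 gives A = 1, and h(k) = 1·5^k.

5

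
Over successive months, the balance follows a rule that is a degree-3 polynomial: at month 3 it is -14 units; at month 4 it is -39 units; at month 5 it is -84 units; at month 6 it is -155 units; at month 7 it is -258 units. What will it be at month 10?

Write the value at n as g(n).
First differences: -25, -45, -71, -103. Second differences: -20, -26, -32. Third differences: -6, -6.
Level-3 differences are constant, so g has degree 3.
Fitting a degree-3 polynomial gives g(n) = -n³ + 2n² - 2n + 1.
Then g(10) = -819.

-819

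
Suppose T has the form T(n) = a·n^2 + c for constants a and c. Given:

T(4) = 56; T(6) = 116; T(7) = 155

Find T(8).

From T(4) = 56 and T(6) = 116: 16a + c = 56 and 36a + c = 116.
Subtracting: 20a = 60, so a = 3; then c = 56 − 3·16 = 8.
So T(n) = 3n² + 8, and T(8) = 200.

200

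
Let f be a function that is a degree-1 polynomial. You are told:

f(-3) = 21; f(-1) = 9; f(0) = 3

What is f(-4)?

Write f(k) = ak + b; the 3 given values yield a linear system in the 2 coefficients.
Solving, f(k) = -6k + 3.
Then f(-4) = 27.

27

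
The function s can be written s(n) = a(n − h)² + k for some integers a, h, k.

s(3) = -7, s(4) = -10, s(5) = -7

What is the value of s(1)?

First differences -3, 3; second difference 6 = 2a, so a = 3.
Expanding, the n-coefficient is −2ah = -6h; matching it to the data gives h = 4, and then k = -10.
So s(n) = 3(n − 4)² − 10.
s(1) = 3·(-3)² − 10 = 17.

17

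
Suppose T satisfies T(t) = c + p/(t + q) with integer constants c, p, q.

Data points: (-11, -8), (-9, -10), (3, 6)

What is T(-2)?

(T(t) − c)(t + q) = p for each data point; the three points give a linear system in c and q, then p follows.
Solving: c = -2, q = 3, p = 48, so T(t) = -2 + 48/(t + 3).
Then T(-2) = -2 + 48/1 = 46.

46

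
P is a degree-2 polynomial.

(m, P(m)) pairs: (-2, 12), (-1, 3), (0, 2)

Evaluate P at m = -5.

87

Write P(m) = am² + bm + c; the 3 given values yield a linear system in the 3 coefficients.
Solving, P(m) = 4m² + 3m + 2.
Then P(-5) = 87.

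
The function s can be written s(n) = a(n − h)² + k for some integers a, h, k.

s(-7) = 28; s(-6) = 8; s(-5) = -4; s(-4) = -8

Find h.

-4

First differences -20, -12, -4; second difference 8 = 2a, so a = 4.
Expanding, the n-coefficient is −2ah = -8h; matching it to the data gives h = -4, and then k = -8.
So s(n) = 4(n + 4)² − 8.
Hence h = -4.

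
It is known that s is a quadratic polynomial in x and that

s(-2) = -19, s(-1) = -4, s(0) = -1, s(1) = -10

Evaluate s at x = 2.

First differences: 15, 3, -9. Second differences: -12, -12.
Level-2 differences are constant, so s has degree 2.
Fitting a degree-2 polynomial gives s(x) = -6x² - 3x - 1.
Then s(2) = -31.

-31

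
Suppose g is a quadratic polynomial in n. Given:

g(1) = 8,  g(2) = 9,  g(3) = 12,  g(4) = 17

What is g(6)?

33

First differences: 1, 3, 5. Second differences: 2, 2.
Level-2 differences are constant, so g has degree 2.
Fitting a degree-2 polynomial gives g(n) = n² - 2n + 9.
Then g(6) = 33.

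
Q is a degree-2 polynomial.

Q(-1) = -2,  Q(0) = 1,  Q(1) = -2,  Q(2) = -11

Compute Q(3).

-26

First differences: 3, -3, -9. Second differences: -6, -6.
Level-2 differences are constant, so Q has degree 2.
Fitting a degree-2 polynomial gives Q(x) = -3x² + 1.
Then Q(3) = -26.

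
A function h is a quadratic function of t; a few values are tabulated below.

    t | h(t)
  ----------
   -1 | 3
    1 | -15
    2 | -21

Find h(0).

Write h(t) = at² + bt + c; the 3 given values yield a linear system in the 3 coefficients.
Solving, h(t) = t² - 9t - 7.
Then h(0) = -7.

-7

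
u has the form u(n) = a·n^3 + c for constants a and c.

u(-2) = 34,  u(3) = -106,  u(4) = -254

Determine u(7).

-1370

From u(-2) = 34 and u(3) = -106: -8a + c = 34 and 27a + c = -106.
Subtracting: 35a = -140, so a = -4; then c = 34 − (-4)·(-8) = 2.
So u(n) = -4n³ + 2, and u(7) = -1370.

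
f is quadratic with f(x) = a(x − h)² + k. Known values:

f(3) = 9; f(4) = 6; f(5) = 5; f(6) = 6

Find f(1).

First differences -3, -1, 1; second difference 2 = 2a, so a = 1.
Expanding, the x-coefficient is −2ah = -2h; matching it to the data gives h = 5, and then k = 5.
So f(x) = 1(x − 5)² + 5.
f(1) = 1·(-4)² + 5 = 21.

21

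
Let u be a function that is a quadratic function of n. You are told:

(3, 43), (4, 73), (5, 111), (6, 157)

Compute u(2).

First differences: 30, 38, 46. Second differences: 8, 8.
Level-2 differences are constant, so u has degree 2.
Fitting a degree-2 polynomial gives u(n) = 4n² + 2n + 1.
Then u(2) = 21.

21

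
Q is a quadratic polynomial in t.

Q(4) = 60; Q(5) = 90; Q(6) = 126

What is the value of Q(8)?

Write Q(t) = at² + bt + c; the 3 given values yield a linear system in the 3 coefficients.
Solving, Q(t) = 3t² + 3t.
Then Q(8) = 216.

216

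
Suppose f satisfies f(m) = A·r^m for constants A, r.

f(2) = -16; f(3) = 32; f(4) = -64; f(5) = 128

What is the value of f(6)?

-256

Consecutive ratio: 32/(-16) = -2, and -64/32 = -2, so r = -2.
Then A·(-2)^2 = -16 gives A = -4, and f(m) = -4·(-2)^m.
f(6) = -4·(-2)^6 = -256.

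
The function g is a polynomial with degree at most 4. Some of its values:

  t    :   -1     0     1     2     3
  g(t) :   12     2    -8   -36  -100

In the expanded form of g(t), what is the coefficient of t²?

First differences: -10, -10, -28, -64. Second differences: 0, -18, -36. Third differences: -18, -18.
Level-3 differences are constant, so g has degree 3.
Fitting a degree-3 polynomial gives g(t) = -3t³ - 7t + 2.
The coefficient of t² is 0.

0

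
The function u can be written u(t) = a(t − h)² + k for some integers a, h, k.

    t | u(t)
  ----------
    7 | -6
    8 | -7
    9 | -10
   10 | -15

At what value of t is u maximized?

7

First differences -1, -3, -5; second difference -2 = 2a, so a = -1.
Expanding, the t-coefficient is −2ah = 2h; matching it to the data gives h = 7, and then k = -6.
So u(t) = -1(t − 7)² − 6.
Hence h = 7.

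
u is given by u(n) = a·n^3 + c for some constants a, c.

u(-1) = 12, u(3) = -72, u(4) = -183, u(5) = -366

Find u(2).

From u(-1) = 12 and u(3) = -72: -1a + c = 12 and 27a + c = -72.
Subtracting: 28a = -84, so a = -3; then c = 12 − (-3)·(-1) = 9.
So u(n) = -3n³ + 9, and u(2) = -15.

-15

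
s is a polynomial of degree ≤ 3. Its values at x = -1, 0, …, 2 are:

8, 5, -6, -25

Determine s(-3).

-10

Write s(x) = ax³ + bx² + cx + d; the 4 given values yield a linear system in the 4 coefficients.
Solving, the leading coefficient vanishes, and s(x) = -4x² - 7x + 5.
Then s(-3) = -10.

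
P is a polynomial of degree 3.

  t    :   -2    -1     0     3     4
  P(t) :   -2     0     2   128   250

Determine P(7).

1024

Write P(t) = at³ + bt² + ct + d; the 5 given values yield a linear system in the 4 coefficients.
Solving, P(t) = 2t³ + 6t² + 6t + 2.
Then P(7) = 1024.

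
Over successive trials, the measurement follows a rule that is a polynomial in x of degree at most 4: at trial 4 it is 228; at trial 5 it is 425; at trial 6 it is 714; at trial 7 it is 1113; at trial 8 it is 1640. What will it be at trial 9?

Write the value at x as P(x).
Write P(x) = ax^4 + bx³ + cx² + dx + e; the 5 given values yield a linear system in the 5 coefficients.
Solving, the leading coefficient vanishes, and P(x) = 3x³ + x² + 5x.
Then P(9) = 2313.

2313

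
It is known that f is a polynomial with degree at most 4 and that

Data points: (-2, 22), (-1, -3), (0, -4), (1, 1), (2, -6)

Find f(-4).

216

Write f(m) = am^4 + bm³ + cm² + dm + e; the 5 given values yield a linear system in the 5 coefficients.
Solving, the leading coefficient vanishes, and f(m) = -3m³ + 3m² + 5m - 4.
Then f(-4) = 216.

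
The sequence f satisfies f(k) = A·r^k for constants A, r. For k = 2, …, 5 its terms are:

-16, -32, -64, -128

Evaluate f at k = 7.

-512

Consecutive ratio: -32/(-16) = 2, and -64/(-32) = 2, so r = 2.
Then A·2^2 = -16 gives A = -4, and f(k) = -4·2^k.
f(7) = -4·2^7 = -512.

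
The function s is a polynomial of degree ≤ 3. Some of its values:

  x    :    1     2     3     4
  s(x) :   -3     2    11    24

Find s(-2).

First differences: 5, 9, 13. Second differences: 4, 4.
Level-2 differences are constant, so s has degree 2.
Fitting a degree-2 polynomial gives s(x) = 2x² - x - 4.
Then s(-2) = 6.

6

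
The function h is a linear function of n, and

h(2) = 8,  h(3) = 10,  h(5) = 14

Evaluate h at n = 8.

Write h(n) = an + b; the 3 given values yield a linear system in the 2 coefficients.
Solving, h(n) = 2n + 4.
Then h(8) = 20.

20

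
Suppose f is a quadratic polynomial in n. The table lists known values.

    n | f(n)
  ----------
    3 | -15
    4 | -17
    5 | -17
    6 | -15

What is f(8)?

-5

First differences: -2, 0, 2. Second differences: 2, 2.
Level-2 differences are constant, so f has degree 2.
Fitting a degree-2 polynomial gives f(n) = n² - 9n + 3.
Then f(8) = -5.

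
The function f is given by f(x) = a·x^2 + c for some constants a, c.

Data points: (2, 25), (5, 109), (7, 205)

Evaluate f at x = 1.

13

From f(2) = 25 and f(5) = 109: 4a + c = 25 and 25a + c = 109.
Subtracting: 21a = 84, so a = 4; then c = 25 − 4·4 = 9.
So f(x) = 4x² + 9, and f(1) = 13.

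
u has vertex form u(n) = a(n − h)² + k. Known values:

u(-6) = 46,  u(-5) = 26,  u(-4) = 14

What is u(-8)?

110

First differences -20, -12; second difference 8 = 2a, so a = 4.
Expanding, the n-coefficient is −2ah = -8h; matching it to the data gives h = -3, and then k = 10.
So u(n) = 4(n + 3)² + 10.
u(-8) = 4·(-5)² + 10 = 110.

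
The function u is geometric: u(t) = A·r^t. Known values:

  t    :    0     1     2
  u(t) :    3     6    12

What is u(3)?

24

Consecutive ratio: 6/3 = 2, and 12/6 = 2, so r = 2.
Then A·2^0 = 3 gives A = 3, and u(t) = 3·2^t.
u(3) = 3·2^3 = 24.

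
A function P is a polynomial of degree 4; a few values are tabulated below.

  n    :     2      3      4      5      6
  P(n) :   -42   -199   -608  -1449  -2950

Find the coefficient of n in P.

Write P(n) = an^4 + bn³ + cn² + dn + e; the 5 given values yield a linear system in the 5 coefficients.
Solving, P(n) = -2n^4 - 2n³ + 2n² + n - 4.
The coefficient of n is 1.

1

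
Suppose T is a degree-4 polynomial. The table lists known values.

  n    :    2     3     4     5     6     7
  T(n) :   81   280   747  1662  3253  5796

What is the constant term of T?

7

Write T(n) = an^4 + bn³ + cn² + dn + e; the 6 given values yield a linear system in the 5 coefficients.
Solving, T(n) = 2n^4 + 2n³ + 6n² + n + 7.
The constant term is T(0) = 7.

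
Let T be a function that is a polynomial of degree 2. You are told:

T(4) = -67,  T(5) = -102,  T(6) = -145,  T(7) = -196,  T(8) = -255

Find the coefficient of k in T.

1

First differences: -35, -43, -51, -59. Second differences: -8, -8, -8.
Level-2 differences are constant, so T has degree 2.
Fitting a degree-2 polynomial gives T(k) = -4k² + k - 7.
The coefficient of k is 1.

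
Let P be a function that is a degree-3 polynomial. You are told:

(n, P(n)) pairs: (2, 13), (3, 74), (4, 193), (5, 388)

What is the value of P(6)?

677

Write P(n) = an³ + bn² + cn + d; the 4 given values yield a linear system in the 4 coefficients.
Solving, P(n) = 3n³ + 2n² - 6n - 7.
Then P(6) = 677.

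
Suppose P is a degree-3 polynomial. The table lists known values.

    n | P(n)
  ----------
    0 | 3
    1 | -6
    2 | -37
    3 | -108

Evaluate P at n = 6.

-741

Write P(n) = an³ + bn² + cn + d; the 4 given values yield a linear system in the 4 coefficients.
Solving, P(n) = -3n³ - 2n² - 4n + 3.
Then P(6) = -741.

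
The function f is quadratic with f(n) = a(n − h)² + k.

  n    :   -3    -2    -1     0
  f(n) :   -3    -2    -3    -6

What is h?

-2

First differences 1, -1, -3; second difference -2 = 2a, so a = -1.
Expanding, the n-coefficient is −2ah = 2h; matching it to the data gives h = -2, and then k = -2.
So f(n) = -1(n + 2)² − 2.
Hence h = -2.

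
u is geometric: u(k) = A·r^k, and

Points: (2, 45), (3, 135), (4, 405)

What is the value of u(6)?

3645

Consecutive ratio: 135/45 = 3, and 405/135 = 3, so r = 3.
Then A·3^2 = 45 gives A = 5, and u(k) = 5·3^k.
u(6) = 5·3^6 = 3645.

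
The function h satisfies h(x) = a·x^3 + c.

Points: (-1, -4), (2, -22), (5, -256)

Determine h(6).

From h(-1) = -4 and h(2) = -22: -1a + c = -4 and 8a + c = -22.
Subtracting: 9a = -18, so a = -2; then c = -4 − (-2)·(-1) = -6.
So h(x) = -2x³ − 6, and h(6) = -438.

-438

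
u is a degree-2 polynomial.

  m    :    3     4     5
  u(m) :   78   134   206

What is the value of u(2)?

Write u(m) = am² + bm + c; the 3 given values yield a linear system in the 3 coefficients.
Solving, u(m) = 8m² + 6.
Then u(2) = 38.

38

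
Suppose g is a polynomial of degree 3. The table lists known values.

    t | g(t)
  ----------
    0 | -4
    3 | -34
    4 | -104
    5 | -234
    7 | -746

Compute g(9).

-1714

Write g(t) = at³ + bt² + ct + d; the 5 given values yield a linear system in the 4 coefficients.
Solving, g(t) = -3t³ + 6t² - t - 4.
Then g(9) = -1714.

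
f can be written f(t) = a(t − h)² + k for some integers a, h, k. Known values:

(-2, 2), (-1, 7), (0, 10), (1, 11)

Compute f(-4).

First differences 5, 3, 1; second difference -2 = 2a, so a = -1.
Expanding, the t-coefficient is −2ah = 2h; matching it to the data gives h = 1, and then k = 11.
So f(t) = -1(t − 1)² + 11.
f(-4) = -1·(-5)² + 11 = -14.

-14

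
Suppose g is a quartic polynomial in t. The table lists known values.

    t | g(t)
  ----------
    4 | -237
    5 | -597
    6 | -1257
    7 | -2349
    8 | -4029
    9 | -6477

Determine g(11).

-14517

Write g(t) = at^4 + bt³ + ct² + dt + e; the 6 given values yield a linear system in the 5 coefficients.
Solving, g(t) = -t^4 + t² + 3.
Then g(11) = -14517.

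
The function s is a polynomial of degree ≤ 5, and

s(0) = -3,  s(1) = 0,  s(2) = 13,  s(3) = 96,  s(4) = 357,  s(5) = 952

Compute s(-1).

-8

Write s(n) = an^5 + bn^4 + cn³ + dn² + en + p; the 6 given values yield a linear system in the 6 coefficients.
Solving, the leading coefficient vanishes, and s(n) = 2n^4 - 2n³ - 3n² + 6n - 3.
Then s(-1) = -8.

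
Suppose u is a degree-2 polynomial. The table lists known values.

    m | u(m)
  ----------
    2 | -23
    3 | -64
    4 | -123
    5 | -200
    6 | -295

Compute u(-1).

Write u(m) = am² + bm + c; the 5 given values yield a linear system in the 3 coefficients.
Solving, u(m) = -9m² + 4m + 5.
Then u(-1) = -8.

-8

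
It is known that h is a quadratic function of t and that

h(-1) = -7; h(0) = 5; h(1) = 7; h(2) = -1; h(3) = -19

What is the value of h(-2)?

First differences: 12, 2, -8, -18. Second differences: -10, -10, -10.
Level-2 differences are constant, so h has degree 2.
Fitting a degree-2 polynomial gives h(t) = -5t² + 7t + 5.
Then h(-2) = -29.

-29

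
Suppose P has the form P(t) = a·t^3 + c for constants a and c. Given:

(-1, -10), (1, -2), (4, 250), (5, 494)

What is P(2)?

26

From P(-1) = -10 and P(1) = -2: -1a + c = -10 and 1a + c = -2.
Subtracting: 2a = 8, so a = 4; then c = -10 − 4·(-1) = -6.
So P(t) = 4t³ − 6, and P(2) = 26.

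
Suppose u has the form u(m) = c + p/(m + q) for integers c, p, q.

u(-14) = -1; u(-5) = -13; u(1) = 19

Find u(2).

15

(u(m) − c)(m + q) = p for each data point; the three points give a linear system in c and q, then p follows.
Solving: c = 3, q = 2, p = 48, so u(m) = 3 + 48/(m + 2).
Then u(2) = 3 + 48/4 = 15.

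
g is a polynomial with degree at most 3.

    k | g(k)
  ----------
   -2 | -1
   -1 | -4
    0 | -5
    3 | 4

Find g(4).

Write g(k) = ak³ + bk² + ck + d; the 4 given values yield a linear system in the 4 coefficients.
Solving, the leading coefficient vanishes, and g(k) = k² - 5.
Then g(4) = 11.

11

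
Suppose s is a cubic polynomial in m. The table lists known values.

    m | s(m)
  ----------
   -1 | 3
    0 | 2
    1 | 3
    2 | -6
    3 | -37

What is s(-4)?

138

First differences: -1, 1, -9, -31. Second differences: 2, -10, -22. Third differences: -12, -12.
Level-3 differences are constant, so s has degree 3.
Fitting a degree-3 polynomial gives s(m) = -2m³ + m² + 2m + 2.
Then s(-4) = 138.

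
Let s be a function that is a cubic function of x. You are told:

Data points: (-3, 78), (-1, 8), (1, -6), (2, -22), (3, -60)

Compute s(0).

0

Write s(x) = ax³ + bx² + cx + d; the 5 given values yield a linear system in the 4 coefficients.
Solving, s(x) = -2x³ + x² - 5x.
Then s(0) = 0.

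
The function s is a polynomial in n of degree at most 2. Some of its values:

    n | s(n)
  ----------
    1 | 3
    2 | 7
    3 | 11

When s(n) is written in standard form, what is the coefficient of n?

Write s(n) = an² + bn + c; the 3 given values yield a linear system in the 3 coefficients.
Solving, the leading coefficient vanishes, and s(n) = 4n - 1.
The coefficient of n is 4.

4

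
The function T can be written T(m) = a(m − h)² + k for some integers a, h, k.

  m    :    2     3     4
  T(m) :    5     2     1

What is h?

4

First differences -3, -1; second difference 2 = 2a, so a = 1.
Expanding, the m-coefficient is −2ah = -2h; matching it to the data gives h = 4, and then k = 1.
So T(m) = 1(m − 4)² + 1.
Hence h = 4.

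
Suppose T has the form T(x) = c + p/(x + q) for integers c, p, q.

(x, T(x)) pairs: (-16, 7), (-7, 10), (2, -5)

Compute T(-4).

(T(x) − c)(x + q) = p for each data point; the three points give a linear system in c and q, then p follows.
Solving: c = 5, q = 1, p = -30, so T(x) = 5 − 30/(x + 1).
Then T(-4) = 5 − 30/(-3) = 15.

15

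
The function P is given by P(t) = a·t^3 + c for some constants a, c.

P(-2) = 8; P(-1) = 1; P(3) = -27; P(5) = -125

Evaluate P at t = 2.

From P(-2) = 8 and P(-1) = 1: -8a + c = 8 and -1a + c = 1.
Subtracting: 7a = -7, so a = -1; then c = 8 − (-1)·(-8) = 0.
So P(t) = -1t³ + 0, and P(2) = -8.

-8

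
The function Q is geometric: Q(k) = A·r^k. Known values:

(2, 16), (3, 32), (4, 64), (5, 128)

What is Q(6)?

256

Consecutive ratio: 32/16 = 2, and 64/32 = 2, so r = 2.
Then A·2^2 = 16 gives A = 4, and Q(k) = 4·2^k.
Q(6) = 4·2^6 = 256.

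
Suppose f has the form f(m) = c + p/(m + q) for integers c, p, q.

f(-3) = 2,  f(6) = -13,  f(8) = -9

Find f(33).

(f(m) − c)(m + q) = p for each data point; the three points give a linear system in c and q, then p follows.
Solving: c = -3, q = -3, p = -30, so f(m) = -3 − 30/(m − 3).
Then f(33) = -3 − 30/30 = -4.

-4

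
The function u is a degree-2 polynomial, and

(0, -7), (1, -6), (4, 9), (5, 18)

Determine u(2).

-3

Write u(k) = ak² + bk + c; the 4 given values yield a linear system in the 3 coefficients.
Solving, u(k) = k² - 7.
Then u(2) = -3.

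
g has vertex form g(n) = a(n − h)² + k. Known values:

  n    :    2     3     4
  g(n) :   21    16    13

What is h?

5

First differences -5, -3; second difference 2 = 2a, so a = 1.
Expanding, the n-coefficient is −2ah = -2h; matching it to the data gives h = 5, and then k = 12.
So g(n) = 1(n − 5)² + 12.
Hence h = 5.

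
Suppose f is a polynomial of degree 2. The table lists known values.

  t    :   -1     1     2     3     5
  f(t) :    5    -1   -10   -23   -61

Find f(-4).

Write f(t) = at² + bt + c; the 5 given values yield a linear system in the 3 coefficients.
Solving, f(t) = -2t² - 3t + 4.
Then f(-4) = -16.

-16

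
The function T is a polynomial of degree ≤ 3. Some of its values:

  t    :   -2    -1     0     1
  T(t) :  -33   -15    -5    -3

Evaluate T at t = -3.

-59

First differences: 18, 10, 2. Second differences: -8, -8.
Level-2 differences are constant, so T has degree 2.
Fitting a degree-2 polynomial gives T(t) = -4t² + 6t - 5.
Then T(-3) = -59.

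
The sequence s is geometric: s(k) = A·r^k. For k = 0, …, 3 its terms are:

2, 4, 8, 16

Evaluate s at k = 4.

32

Consecutive ratio: 4/2 = 2, and 8/4 = 2, so r = 2.
Then A·2^0 = 2 gives A = 2, and s(k) = 2·2^k.
s(4) = 2·2^4 = 32.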